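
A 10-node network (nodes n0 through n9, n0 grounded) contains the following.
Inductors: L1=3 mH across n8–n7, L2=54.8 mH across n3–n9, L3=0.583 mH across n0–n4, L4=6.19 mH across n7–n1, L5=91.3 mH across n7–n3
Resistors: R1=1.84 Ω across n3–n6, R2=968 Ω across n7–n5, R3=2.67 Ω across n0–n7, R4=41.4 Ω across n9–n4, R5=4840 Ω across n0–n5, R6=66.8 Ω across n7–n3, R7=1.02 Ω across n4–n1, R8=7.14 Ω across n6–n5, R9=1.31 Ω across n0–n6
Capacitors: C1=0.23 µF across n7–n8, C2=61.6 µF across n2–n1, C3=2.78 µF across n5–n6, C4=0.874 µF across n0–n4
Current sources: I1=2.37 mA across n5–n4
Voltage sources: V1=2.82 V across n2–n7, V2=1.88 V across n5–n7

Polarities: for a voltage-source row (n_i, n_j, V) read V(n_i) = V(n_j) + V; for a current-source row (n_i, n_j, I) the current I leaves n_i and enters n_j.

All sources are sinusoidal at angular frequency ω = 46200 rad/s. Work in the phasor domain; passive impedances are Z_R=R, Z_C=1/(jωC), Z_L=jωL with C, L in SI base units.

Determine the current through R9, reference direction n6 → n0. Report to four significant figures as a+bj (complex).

Element admittances at ω=46200 rad/s:
  Y(L1) = 0.000-0.007215j S between n8,n7
  Y(R1) = 0.5435+0.000j S between n3,n6
  Y(C1) = 0.000+0.01063j S between n7,n8
  Y(R2) = 0.001033+0.000j S between n7,n5
  Y(R3) = 0.3745+0.000j S between n0,n7
  Y(C2) = 0.000+2.846j S between n2,n1
  Y(C3) = 0.000+0.1284j S between n5,n6
  Y(R4) = 0.02415+0.000j S between n9,n4
  Y(L2) = 0.000-0.0003950j S between n3,n9
  Y(L3) = 0.000-0.03713j S between n0,n4
  Y(R5) = 0.0002066+0.000j S between n0,n5
  Y(R6) = 0.01497+0.000j S between n7,n3
  Y(R7) = 0.9804+0.000j S between n4,n1
  Y(R8) = 0.1401+0.000j S between n6,n5
  Y(L4) = 0.000-0.003497j S between n7,n1
  Y(C4) = 0.000+0.04038j S between n0,n4
  Y(R9) = 0.7634+0.000j S between n0,n6
  Y(L5) = 0.000-0.0002371j S between n7,n3
  I1: injects 0.00237 A into n4 (from n5)
  V1: constraint V(n2)−V(n7) = 2.82
  V2: constraint V(n5)−V(n7) = 1.88
Assemble and solve the 11×11 MNA system:
  V(n1)=2.307-0.2510j  V(n2)=2.306-0.2505j  V(n3)=0.2300+0.1022j  V(n4)=2.309-0.2579j  V(n5)=1.366-0.2505j  V(n6)=0.2508+0.1131j  V(n7)=-0.5143-0.2505j  V(n8)=-0.5143-0.2505j  V(n9)=2.314-0.2238j
  i(V1)=0.001662+0.003181j  i(V2)=-0.2074-0.09222j

0.1915+0.08635j A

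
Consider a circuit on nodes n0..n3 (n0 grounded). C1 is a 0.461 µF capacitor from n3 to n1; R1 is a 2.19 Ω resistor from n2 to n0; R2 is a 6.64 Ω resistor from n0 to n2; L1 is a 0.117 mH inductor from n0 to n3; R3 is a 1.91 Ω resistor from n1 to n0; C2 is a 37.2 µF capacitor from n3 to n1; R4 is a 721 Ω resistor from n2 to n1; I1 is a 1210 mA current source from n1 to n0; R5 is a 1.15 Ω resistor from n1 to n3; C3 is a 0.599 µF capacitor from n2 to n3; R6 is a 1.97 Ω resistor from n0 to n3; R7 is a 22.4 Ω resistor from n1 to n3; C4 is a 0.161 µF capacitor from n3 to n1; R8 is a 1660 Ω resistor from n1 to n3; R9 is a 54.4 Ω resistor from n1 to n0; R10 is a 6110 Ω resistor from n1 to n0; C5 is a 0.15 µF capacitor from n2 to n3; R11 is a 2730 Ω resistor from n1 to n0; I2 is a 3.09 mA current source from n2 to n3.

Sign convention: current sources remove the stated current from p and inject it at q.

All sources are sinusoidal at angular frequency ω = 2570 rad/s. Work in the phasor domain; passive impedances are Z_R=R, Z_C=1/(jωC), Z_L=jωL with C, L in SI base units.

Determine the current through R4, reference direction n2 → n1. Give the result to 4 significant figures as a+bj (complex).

MNA unknowns: 3 node voltages V₁..V_3
C1: Y=0.000+0.001185j on G[3,1]
R1: Y=0.4566+0.000j on G[2,0]
R2: Y=0.1506+0.000j on G[0,2]
L1: Y=0.000-3.326j on G[0,3]
R3: Y=0.5236+0.000j on G[1,0]
C2: Y=0.000+0.09560j on G[3,1]
R4: Y=0.001387+0.000j on G[2,1]
I1: z[1]−=1.21, z[0]+=1.21
R5: Y=0.8696+0.000j on G[1,3]
C3: Y=0.000+0.001539j on G[2,3]
R6: Y=0.5076+0.000j on G[0,3]
R7: Y=0.04464+0.000j on G[1,3]
C4: Y=0.000+0.0004138j on G[3,1]
R8: Y=0.0006024+0.000j on G[1,3]
R9: Y=0.01838+0.000j on G[1,0]
R10: Y=0.0001637+0.000j on G[1,0]
C5: Y=0.000+0.0003855j on G[2,3]
R11: Y=0.0003663+0.000j on G[1,0]
I2: z[2]−=0.00309, z[3]+=0.00309
solve → V1=-0.8498-0.08253j, V2=-0.006329-0.0003156j, V3=-0.04663-0.2169j

0.001170+0.0001140j A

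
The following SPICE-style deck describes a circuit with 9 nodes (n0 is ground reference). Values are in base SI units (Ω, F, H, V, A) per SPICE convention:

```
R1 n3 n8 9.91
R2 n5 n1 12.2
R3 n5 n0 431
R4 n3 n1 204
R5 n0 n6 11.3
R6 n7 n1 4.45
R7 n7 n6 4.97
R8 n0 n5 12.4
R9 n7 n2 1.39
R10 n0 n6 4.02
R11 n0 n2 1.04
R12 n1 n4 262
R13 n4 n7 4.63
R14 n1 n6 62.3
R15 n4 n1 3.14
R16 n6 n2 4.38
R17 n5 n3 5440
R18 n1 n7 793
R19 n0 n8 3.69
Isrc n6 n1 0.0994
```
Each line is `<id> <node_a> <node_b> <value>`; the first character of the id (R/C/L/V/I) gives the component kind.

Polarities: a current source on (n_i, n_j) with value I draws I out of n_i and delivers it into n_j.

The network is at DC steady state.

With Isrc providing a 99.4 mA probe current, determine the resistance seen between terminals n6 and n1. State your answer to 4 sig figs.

R_eq = 3.998 Ω

MNA unknowns: 8 node voltages V₁..V_8
R1: Y=0.1009 on G[3,8]
R2: Y=0.08197 on G[5,1]
R3: Y=0.002320 on G[5,0]
R4: Y=0.004902 on G[3,1]
R5: Y=0.08850 on G[0,6]
R6: Y=0.2247 on G[7,1]
R7: Y=0.2012 on G[7,6]
R8: Y=0.08065 on G[0,5]
R9: Y=0.7194 on G[7,2]
R10: Y=0.2488 on G[0,6]
R11: Y=0.9615 on G[0,2]
R12: Y=0.003817 on G[1,4]
R13: Y=0.2160 on G[4,7]
R14: Y=0.01605 on G[1,6]
R15: Y=0.3185 on G[4,1]
R16: Y=0.2283 on G[6,2]
R17: Y=0.0001838 on G[5,3]
R18: Y=0.001261 on G[1,7]
R19: Y=0.2710 on G[0,8]
Isrc: z[6]−=0.0994, z[1]+=0.0994
solve → V1=0.3027, V2=0.01879, V3=0.01922, V4=0.2133, V5=0.1503, V6=-0.09474, V7=0.07994, V8=0.005216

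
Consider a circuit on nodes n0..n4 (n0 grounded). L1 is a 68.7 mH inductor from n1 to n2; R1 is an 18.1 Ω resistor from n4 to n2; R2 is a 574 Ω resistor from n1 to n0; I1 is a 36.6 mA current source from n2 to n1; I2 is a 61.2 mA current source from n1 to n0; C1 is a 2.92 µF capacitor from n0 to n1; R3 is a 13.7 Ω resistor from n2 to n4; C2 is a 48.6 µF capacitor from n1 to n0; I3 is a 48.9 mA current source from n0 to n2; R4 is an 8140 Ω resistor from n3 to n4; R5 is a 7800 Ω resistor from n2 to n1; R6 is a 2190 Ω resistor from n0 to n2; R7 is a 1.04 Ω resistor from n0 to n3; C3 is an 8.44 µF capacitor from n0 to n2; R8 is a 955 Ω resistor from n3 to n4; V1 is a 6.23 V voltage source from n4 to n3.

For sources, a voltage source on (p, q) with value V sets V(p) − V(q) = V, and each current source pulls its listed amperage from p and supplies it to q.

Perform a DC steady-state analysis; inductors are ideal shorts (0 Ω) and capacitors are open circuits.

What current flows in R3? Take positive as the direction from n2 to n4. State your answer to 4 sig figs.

-0.01452 A

MNA unknowns: 4 node voltages V₁..V_4 plus 2 source currents (L1, V1)
L1: row V1−V2=0, i_L1 at 1,2
R1: Y=0.05525 on G[4,2]
R2: Y=0.001742 on G[1,0]
I1: z[2]−=0.0366, z[1]+=0.0366
I2: z[1]−=0.0612, z[0]+=0.0612
C1: Y=0.000 on G[0,1]
R3: Y=0.07299 on G[2,4]
C2: Y=0.000 on G[1,0]
I3: z[0]−=0.0489, z[2]+=0.0489
R4: Y=0.0001229 on G[3,4]
R5: Y=0.0001282 on G[2,1]
R6: Y=0.0004566 on G[0,2]
R7: Y=0.9615 on G[0,3]
C3: Y=0.000 on G[0,2]
R8: Y=0.001047 on G[3,4]
V1: row V4−V3=6.23, i_V1 at 4,3
solve → V1=6.005, V2=6.005, V3=-0.02652, V4=6.203
aux → i_L1=-0.03506, i_V1=-0.03279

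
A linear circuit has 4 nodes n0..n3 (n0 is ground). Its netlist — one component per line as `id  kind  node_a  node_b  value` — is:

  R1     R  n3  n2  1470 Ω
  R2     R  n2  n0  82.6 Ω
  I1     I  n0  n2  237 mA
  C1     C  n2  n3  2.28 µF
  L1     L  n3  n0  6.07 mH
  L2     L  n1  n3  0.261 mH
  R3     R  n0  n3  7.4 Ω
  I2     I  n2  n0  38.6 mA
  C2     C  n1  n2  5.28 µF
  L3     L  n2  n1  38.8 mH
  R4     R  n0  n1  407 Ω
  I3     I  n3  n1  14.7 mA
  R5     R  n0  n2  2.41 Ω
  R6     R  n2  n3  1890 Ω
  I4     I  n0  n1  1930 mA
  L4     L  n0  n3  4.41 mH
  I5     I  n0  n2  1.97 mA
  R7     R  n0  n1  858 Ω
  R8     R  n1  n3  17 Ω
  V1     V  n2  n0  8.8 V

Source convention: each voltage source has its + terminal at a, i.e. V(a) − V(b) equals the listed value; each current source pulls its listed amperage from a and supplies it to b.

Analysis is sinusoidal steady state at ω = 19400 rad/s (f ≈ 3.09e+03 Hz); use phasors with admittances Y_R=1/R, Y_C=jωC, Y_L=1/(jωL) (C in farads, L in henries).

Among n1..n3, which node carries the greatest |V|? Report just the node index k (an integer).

Apply KCL at each of the 3 non-ground nodes and solve the resulting linear system.
Node n1: branches {L2, C2, L3, R4, I3, I4, R7, R8} → V_1 = 19.77-0.4267j
Node n2: branches {R1, R2, I1, C1, I2, C2, L3, R5, R6, I5, V1} → V_2 = 8.800+0.000j
Node n3: branches {R1, C1, L1, L2, R3, I3, R6, L4, R8} → V_3 = 12.09-7.403j
Source currents: i(V1)=-3.183+1.246j

1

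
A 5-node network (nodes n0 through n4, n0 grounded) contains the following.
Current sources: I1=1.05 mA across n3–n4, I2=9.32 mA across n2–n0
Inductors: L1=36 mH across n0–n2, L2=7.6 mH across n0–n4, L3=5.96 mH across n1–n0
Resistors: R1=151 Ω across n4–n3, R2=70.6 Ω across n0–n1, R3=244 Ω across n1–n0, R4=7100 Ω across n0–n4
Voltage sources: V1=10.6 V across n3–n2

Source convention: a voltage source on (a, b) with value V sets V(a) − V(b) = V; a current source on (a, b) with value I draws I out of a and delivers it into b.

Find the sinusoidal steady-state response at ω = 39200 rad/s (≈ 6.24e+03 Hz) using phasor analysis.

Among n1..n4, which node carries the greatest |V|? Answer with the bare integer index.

Element admittances at ω=39200 rad/s:
  I1: injects 0.00105 A into n4 (from n3)
  Y(L1) = 0.000-0.0007086j S between n0,n2
  Y(R1) = 0.006623+0.000j S between n4,n3
  Y(L2) = 0.000-0.003357j S between n0,n4
  I2: injects 0.00932 A into n0 (from n2)
  Y(R2) = 0.01416+0.000j S between n0,n1
  Y(R3) = 0.004098+0.000j S between n1,n0
  Y(L3) = 0.000-0.004280j S between n1,n0
  Y(R4) = 0.0001408+0.000j S between n0,n4
  V1: constraint V(n3)−V(n2) = 10.6
Assemble and solve the 5×5 MNA system:
  V(n1)=0.000+0.000j  V(n2)=-9.835-3.230j  V(n3)=0.7647-3.230j  V(n4)=1.985-2.178j
  i(V1)=0.007031+0.006969j

2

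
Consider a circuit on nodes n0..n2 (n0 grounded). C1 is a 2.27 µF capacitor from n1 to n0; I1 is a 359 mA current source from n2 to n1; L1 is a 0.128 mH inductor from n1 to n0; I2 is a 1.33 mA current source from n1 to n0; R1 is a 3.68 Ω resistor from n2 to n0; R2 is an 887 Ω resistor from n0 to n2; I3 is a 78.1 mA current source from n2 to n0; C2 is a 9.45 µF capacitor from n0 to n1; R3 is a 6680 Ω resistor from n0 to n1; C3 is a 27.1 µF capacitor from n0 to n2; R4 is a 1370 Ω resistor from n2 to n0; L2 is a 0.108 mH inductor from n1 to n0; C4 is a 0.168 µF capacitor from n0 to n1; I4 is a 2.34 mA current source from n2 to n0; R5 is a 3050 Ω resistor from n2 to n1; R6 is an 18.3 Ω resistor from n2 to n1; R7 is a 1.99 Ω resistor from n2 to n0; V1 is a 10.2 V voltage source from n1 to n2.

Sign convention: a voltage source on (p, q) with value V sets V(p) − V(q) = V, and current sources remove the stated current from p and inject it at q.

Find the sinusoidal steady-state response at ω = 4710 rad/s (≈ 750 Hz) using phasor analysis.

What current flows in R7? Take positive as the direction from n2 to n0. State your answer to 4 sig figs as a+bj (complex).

MNA unknowns: 2 node voltages V₁..V_2 plus 1 source current (V1)
C1: Y=0.000+0.01069j on G[1,0]
I1: z[2]−=0.359, z[1]+=0.359
L1: Y=0.000-1.659j on G[1,0]
I2: z[1]−=0.00133, z[0]+=0.00133
R1: Y=0.2717+0.000j on G[2,0]
R2: Y=0.001127+0.000j on G[0,2]
I3: z[2]−=0.0781, z[0]+=0.0781
C2: Y=0.000+0.04451j on G[0,1]
R3: Y=0.0001497+0.000j on G[0,1]
C3: Y=0.000+0.1276j on G[0,2]
R4: Y=0.0007299+0.000j on G[2,0]
L2: Y=0.000-1.966j on G[1,0]
C4: Y=0.000+0.0007913j on G[0,1]
I4: z[2]−=0.00234, z[0]+=0.00234
R5: Y=0.0003279+0.000j on G[2,1]
R6: Y=0.05464+0.000j on G[2,1]
R7: Y=0.5025+0.000j on G[2,0]
V1: row V1−V2=10.2, i_V1 at 1,2
solve → V1=0.1287+2.248j, V2=-10.07+2.248j
aux → i_V1=-8.225+0.4590j

-5.061+1.130j A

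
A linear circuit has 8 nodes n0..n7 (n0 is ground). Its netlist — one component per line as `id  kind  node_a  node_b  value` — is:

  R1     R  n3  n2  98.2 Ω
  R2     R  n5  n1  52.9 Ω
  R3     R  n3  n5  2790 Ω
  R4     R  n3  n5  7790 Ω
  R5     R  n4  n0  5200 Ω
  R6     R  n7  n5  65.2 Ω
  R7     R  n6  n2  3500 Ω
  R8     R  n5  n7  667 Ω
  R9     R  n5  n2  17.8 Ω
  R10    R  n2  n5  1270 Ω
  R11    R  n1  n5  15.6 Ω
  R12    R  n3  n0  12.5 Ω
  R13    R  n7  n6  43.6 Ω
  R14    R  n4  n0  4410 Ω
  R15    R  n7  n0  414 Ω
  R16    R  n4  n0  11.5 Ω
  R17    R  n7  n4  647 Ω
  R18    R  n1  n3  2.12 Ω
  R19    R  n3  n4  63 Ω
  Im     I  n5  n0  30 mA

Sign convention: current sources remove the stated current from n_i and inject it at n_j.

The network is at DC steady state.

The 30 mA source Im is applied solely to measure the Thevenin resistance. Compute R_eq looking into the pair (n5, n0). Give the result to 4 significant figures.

R_eq = 21.72 Ω

MNA unknowns: 7 node voltages V₁..V_7
R1: Y=0.01018 on G[3,2]
R2: Y=0.01890 on G[5,1]
R3: Y=0.0003584 on G[3,5]
R4: Y=0.0001284 on G[3,5]
R5: Y=0.0001923 on G[4,0]
R6: Y=0.01534 on G[7,5]
R7: Y=0.0002857 on G[6,2]
R8: Y=0.001499 on G[5,7]
R9: Y=0.05618 on G[5,2]
R10: Y=0.0007874 on G[2,5]
R11: Y=0.06410 on G[1,5]
R12: Y=0.08000 on G[3,0]
R13: Y=0.02294 on G[7,6]
R14: Y=0.0002268 on G[4,0]
R15: Y=0.002415 on G[7,0]
R16: Y=0.08696 on G[4,0]
R17: Y=0.001546 on G[7,4]
R18: Y=0.4717 on G[1,3]
R19: Y=0.01587 on G[3,4]
Im: z[5]−=0.03, z[0]+=0.03
solve → V1=-0.3531, V2=-0.5981, V3=-0.3006, V4=-0.05339, V5=-0.6516, V6=-0.5332, V7=-0.5324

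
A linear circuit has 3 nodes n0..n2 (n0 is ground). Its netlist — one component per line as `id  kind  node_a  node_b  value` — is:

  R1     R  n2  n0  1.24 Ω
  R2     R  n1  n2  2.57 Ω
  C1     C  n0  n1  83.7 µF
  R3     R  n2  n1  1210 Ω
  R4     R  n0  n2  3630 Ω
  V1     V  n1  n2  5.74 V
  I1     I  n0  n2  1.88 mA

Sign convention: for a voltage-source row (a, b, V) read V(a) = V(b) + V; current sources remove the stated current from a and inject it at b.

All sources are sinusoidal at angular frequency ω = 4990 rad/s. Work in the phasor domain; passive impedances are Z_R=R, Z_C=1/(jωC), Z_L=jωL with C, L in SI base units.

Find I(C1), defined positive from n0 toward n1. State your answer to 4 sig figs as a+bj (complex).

-0.9792-1.891j A

Element admittances at ω=4990 rad/s:
  Y(R1) = 0.8065+0.000j S between n2,n0
  Y(R2) = 0.3891+0.000j S between n1,n2
  Y(C1) = 0.000+0.4177j S between n0,n1
  Y(R3) = 0.0008264+0.000j S between n2,n1
  Y(R4) = 0.0002755+0.000j S between n0,n2
  V1: constraint V(n1)−V(n2) = 5.74
  I1: injects 0.00188 A into n2 (from n0)
Assemble and solve the 3×3 MNA system:
  V(n1)=4.529-2.345j  V(n2)=-1.211-2.345j
  i(V1)=-3.217-1.891j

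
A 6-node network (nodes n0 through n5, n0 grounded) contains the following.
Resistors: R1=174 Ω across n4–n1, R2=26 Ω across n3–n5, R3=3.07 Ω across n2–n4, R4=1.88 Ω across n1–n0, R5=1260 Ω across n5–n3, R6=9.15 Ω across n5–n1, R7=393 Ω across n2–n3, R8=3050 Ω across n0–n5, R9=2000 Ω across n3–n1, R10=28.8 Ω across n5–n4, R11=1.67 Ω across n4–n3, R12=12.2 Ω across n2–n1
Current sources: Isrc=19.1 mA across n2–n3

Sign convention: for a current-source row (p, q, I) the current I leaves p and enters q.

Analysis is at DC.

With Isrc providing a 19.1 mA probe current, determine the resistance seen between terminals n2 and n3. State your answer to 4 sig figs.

Apply KCL at each of the 5 non-ground nodes and solve the resulting linear system.
Node n1: branches {R1, R4, R6, R9, R12} → V_1 = -1.047e-05
Node n2: branches {R3, R7, R12, Isrc} → V_2 = -0.02495
Node n3: branches {R2, R5, R7, R9, R11, Isrc} → V_3 = 0.05575
Node n4: branches {R1, R3, R10, R11} → V_4 = 0.02678
Node n5: branches {R2, R5, R6, R8, R10} → V_5 = 0.01698

R_eq = 4.225 Ω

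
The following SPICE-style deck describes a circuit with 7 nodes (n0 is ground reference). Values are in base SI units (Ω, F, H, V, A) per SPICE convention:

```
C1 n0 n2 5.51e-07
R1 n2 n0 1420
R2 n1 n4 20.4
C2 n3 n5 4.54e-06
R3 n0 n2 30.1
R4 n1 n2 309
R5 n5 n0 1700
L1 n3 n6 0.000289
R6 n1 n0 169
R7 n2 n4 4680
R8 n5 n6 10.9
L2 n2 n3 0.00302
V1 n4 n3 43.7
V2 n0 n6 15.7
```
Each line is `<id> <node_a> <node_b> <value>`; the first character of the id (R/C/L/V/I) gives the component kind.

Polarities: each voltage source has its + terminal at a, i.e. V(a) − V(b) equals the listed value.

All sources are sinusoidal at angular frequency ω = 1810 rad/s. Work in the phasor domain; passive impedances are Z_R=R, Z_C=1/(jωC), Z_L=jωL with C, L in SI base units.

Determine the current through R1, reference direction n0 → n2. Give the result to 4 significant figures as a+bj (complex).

0.01054-0.002615j A

MNA unknowns: 6 node voltages V₁..V_6 plus 2 source currents (V1, V2)
C1: Y=0.000+0.0009973j on G[0,2]
R1: Y=0.0007042+0.000j on G[2,0]
R2: Y=0.04902+0.000j on G[1,4]
C2: Y=0.000+0.008217j on G[3,5]
R3: Y=0.03322+0.000j on G[0,2]
R4: Y=0.003236+0.000j on G[1,2]
R5: Y=0.0005882+0.000j on G[5,0]
L1: Y=0.000-1.912j on G[3,6]
R6: Y=0.005917+0.000j on G[1,0]
R7: Y=0.0002137+0.000j on G[2,4]
R8: Y=0.09174+0.000j on G[5,6]
L2: Y=0.000-0.1829j on G[2,3]
V1: row V4−V3=43.7, i_V1 at 4,3
V2: row V0−V6=15.7, i_V2 at 0,6
solve → V1=22.81+0.3733j, V2=-14.97+3.713j, V3=-15.64+0.1979j, V4=28.06+0.1979j, V5=-15.62-0.002055j, V6=-15.70+0.000j
aux → i_V1=-0.2664+0.009351j, i_V2=-0.3858+0.1132j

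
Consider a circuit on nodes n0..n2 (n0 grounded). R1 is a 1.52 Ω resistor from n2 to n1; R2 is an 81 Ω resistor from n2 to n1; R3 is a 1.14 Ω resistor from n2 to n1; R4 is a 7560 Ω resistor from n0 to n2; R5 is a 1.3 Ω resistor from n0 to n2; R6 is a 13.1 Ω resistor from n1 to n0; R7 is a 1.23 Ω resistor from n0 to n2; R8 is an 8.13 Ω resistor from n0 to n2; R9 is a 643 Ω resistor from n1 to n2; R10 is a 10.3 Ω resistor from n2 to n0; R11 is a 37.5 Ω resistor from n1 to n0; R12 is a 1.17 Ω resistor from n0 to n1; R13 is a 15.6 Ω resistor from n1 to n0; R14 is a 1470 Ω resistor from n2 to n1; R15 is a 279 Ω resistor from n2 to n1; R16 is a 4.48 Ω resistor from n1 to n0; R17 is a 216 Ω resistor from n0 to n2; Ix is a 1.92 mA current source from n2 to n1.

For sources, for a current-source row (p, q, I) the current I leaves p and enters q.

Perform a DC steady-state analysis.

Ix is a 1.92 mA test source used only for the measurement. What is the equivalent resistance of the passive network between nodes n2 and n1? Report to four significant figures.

R_eq = 0.4366 Ω

MNA unknowns: 2 node voltages V₁..V_2
R1: Y=0.6579 on G[2,1]
R2: Y=0.01235 on G[2,1]
R3: Y=0.8772 on G[2,1]
R4: Y=0.0001323 on G[0,2]
R5: Y=0.7692 on G[0,2]
R6: Y=0.07634 on G[1,0]
R7: Y=0.8130 on G[0,2]
R8: Y=0.1230 on G[0,2]
R9: Y=0.001555 on G[1,2]
R10: Y=0.09709 on G[2,0]
R11: Y=0.02667 on G[1,0]
R12: Y=0.8547 on G[0,1]
R13: Y=0.06410 on G[1,0]
R14: Y=0.0006803 on G[2,1]
R15: Y=0.003584 on G[2,1]
R16: Y=0.2232 on G[1,0]
R17: Y=0.004630 on G[0,2]
Ix: z[2]−=0.00192, z[1]+=0.00192
solve → V1=0.0004963, V2=-0.0003420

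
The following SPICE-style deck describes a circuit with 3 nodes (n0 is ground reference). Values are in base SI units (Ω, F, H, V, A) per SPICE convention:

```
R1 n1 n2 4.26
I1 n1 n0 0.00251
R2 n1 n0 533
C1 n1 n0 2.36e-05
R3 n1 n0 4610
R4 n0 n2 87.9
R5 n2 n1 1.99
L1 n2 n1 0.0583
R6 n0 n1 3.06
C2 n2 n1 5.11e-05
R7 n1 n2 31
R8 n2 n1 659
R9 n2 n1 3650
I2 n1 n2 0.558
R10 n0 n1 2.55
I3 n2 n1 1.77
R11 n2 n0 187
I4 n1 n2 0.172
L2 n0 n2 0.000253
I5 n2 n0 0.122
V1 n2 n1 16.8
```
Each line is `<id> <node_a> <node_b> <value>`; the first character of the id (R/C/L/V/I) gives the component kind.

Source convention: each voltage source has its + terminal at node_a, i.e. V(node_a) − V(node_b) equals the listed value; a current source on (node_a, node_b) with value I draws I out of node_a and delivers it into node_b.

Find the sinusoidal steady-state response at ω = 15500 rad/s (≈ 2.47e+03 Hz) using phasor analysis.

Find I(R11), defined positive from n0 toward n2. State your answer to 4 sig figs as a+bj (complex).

Element admittances at ω=15500 rad/s:
  Y(R1) = 0.2347+0.000j S between n1,n2
  I1: injects 0.00251 A into n0 (from n1)
  Y(R2) = 0.001876+0.000j S between n1,n0
  Y(C1) = 0.000+0.3658j S between n1,n0
  Y(R3) = 0.0002169+0.000j S between n1,n0
  Y(R4) = 0.01138+0.000j S between n0,n2
  Y(R5) = 0.5025+0.000j S between n2,n1
  Y(L1) = 0.000-0.001107j S between n2,n1
  Y(R6) = 0.3268+0.000j S between n0,n1
  Y(C2) = 0.000+0.7921j S between n2,n1
  Y(R7) = 0.03226+0.000j S between n1,n2
  Y(R8) = 0.001517+0.000j S between n2,n1
  Y(R9) = 0.0002740+0.000j S between n2,n1
  I2: injects 0.558 A into n2 (from n1)
  Y(R10) = 0.3922+0.000j S between n0,n1
  I3: injects 1.77 A into n1 (from n2)
  Y(R11) = 0.005348+0.000j S between n2,n0
  I4: injects 0.172 A into n2 (from n1)
  Y(L2) = 0.000-0.2550j S between n0,n2
  I5: injects 0.122 A into n0 (from n2)
  V1: constraint V(n2)−V(n1) = 16.8
Assemble and solve the 3×3 MNA system:
  V(n1)=0.3153+5.759j  V(n2)=17.12+5.759j
  i(V1)=-15.87-9.020j

-0.09153-0.03080j A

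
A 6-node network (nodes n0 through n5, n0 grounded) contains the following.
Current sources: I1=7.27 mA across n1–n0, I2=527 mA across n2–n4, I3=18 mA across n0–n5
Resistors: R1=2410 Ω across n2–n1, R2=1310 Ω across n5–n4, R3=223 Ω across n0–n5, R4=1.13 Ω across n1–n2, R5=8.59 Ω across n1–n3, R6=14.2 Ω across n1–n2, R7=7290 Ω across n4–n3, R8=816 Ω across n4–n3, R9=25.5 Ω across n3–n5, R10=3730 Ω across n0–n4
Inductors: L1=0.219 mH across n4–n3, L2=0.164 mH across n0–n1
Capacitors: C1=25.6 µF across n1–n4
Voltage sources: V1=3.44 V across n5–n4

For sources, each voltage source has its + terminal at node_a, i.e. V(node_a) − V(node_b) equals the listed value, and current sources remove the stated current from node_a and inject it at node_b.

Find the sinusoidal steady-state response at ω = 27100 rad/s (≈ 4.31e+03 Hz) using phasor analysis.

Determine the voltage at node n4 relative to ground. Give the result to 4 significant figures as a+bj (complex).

Element admittances at ω=27100 rad/s:
  I1: injects 0.00727 A into n0 (from n1)
  Y(R1) = 0.0004149+0.000j S between n2,n1
  Y(R2) = 0.0007634+0.000j S between n5,n4
  Y(R3) = 0.004484+0.000j S between n0,n5
  Y(L1) = 0.000-0.1685j S between n4,n3
  I2: injects 0.527 A into n4 (from n2)
  Y(R4) = 0.8850+0.000j S between n1,n2
  Y(R5) = 0.1164+0.000j S between n1,n3
  I3: injects 0.018 A into n5 (from n0)
  Y(R6) = 0.07042+0.000j S between n1,n2
  Y(C1) = 0.000+0.6938j S between n1,n4
  Y(L2) = 0.000-0.2250j S between n0,n1
  Y(R7) = 0.0001372+0.000j S between n4,n3
  Y(R8) = 0.001225+0.000j S between n4,n3
  Y(R9) = 0.03922+0.000j S between n3,n5
  Y(R10) = 0.0002681+0.000j S between n0,n4
  V1: constraint V(n5)−V(n4) = 3.44
Assemble and solve the 6×6 MNA system:
  V(n1)=-0.01608-0.02086j  V(n2)=-0.5675-0.02086j  V(n3)=0.1196-0.08348j  V(n4)=-0.0003597-0.7614j  V(n5)=3.440-0.7614j
  i(V1)=-0.1302+0.03000j

-0.0003597-0.7614j V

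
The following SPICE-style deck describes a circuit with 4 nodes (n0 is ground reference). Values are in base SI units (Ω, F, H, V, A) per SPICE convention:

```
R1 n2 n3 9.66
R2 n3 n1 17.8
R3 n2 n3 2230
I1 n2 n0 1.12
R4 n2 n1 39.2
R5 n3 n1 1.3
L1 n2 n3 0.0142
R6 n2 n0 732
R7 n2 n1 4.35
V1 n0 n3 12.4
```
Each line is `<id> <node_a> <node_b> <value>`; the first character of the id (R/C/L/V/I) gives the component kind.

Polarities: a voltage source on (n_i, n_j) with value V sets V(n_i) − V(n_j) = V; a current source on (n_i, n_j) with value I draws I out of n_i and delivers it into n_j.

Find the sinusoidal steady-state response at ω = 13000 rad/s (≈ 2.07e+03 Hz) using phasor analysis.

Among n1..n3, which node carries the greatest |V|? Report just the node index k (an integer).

Apply KCL at each of the 3 non-ground nodes and solve the resulting linear system.
Node n1: branches {R2, R4, R5, R7} → V_1 = -13.27-0.01564j
Node n2: branches {R1, R3, I1, R4, L1, R6, R7} → V_2 = -16.07-0.06620j
Node n3: branches {R1, R2, R3, R5, L1, V1} → V_3 = -12.40+0.000j
Source currents: i(V1)=1.098-9.044e-05j

2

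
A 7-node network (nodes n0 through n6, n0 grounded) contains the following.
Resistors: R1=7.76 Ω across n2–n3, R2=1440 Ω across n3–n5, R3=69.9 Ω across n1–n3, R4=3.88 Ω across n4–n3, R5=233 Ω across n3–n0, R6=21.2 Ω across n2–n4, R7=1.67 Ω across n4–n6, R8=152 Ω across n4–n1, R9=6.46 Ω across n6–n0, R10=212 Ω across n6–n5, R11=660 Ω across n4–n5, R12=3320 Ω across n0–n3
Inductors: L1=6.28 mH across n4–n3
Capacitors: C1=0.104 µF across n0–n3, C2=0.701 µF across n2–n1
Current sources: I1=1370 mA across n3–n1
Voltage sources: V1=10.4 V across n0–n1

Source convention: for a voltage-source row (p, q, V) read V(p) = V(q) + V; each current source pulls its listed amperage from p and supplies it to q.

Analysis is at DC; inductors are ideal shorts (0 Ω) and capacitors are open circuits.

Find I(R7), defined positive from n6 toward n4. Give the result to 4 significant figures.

1.312 A

Element admittances at DC:
  Y(R1) = 0.1289 S between n2,n3
  Y(R2) = 0.0006944 S between n3,n5
  Y(R3) = 0.01431 S between n1,n3
  L1: short n4↔n3 (DC inductor)
  Y(C1) = 0.000 S between n0,n3
  Y(R4) = 0.2577 S between n4,n3
  I1: injects 1.37 A into n1 (from n3)
  Y(R5) = 0.004292 S between n3,n0
  Y(R6) = 0.04717 S between n2,n4
  Y(R7) = 0.5988 S between n4,n6
  Y(R8) = 0.006579 S between n4,n1
  Y(C2) = 0.000 S between n2,n1
  Y(R9) = 0.1548 S between n6,n0
  Y(R10) = 0.004717 S between n6,n5
  Y(R11) = 0.001515 S between n4,n5
  Y(R12) = 0.0003012 S between n0,n3
  V1: constraint V(n0)−V(n1) = 10.4
Assemble and solve the 8×8 MNA system:
  V(n1)=-10.40  V(n2)=-10.69  V(n3)=-10.69  V(n4)=-10.69  V(n5)=-9.193  V(n6)=-8.495
  i(L1)=1.316  i(V1)=-1.364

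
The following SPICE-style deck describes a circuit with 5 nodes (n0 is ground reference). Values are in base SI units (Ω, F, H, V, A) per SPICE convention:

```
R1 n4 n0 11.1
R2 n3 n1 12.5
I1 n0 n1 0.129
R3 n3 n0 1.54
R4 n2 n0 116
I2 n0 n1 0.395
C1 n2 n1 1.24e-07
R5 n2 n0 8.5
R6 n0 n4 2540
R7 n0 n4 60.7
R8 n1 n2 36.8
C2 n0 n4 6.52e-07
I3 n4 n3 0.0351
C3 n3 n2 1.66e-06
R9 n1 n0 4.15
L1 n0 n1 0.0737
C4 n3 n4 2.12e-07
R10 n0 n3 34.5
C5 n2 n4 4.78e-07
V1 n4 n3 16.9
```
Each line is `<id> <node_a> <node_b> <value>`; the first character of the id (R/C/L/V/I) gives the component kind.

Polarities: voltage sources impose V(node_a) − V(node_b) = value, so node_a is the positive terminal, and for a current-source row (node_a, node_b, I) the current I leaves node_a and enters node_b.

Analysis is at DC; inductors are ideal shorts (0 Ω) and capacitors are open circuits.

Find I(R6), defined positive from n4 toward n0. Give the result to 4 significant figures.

MNA unknowns: 4 node voltages V₁..V_4 plus 2 source currents (L1, V1)
R1: Y=0.09009 on G[4,0]
R2: Y=0.08000 on G[3,1]
I1: z[0]−=0.129, z[1]+=0.129
R3: Y=0.6494 on G[3,0]
R4: Y=0.008621 on G[2,0]
I2: z[0]−=0.395, z[1]+=0.395
C1: Y=0.000 on G[2,1]
R5: Y=0.1176 on G[2,0]
R6: Y=0.0003937 on G[0,4]
R7: Y=0.01647 on G[0,4]
R8: Y=0.02717 on G[1,2]
C2: Y=0.000 on G[0,4]
I3: z[4]−=0.0351, z[3]+=0.0351
C3: Y=0.000 on G[3,2]
R9: Y=0.2410 on G[1,0]
L1: row V0−V1=0, i_L1 at 0,1
C4: Y=0.000 on G[3,4]
R10: Y=0.02899 on G[0,3]
C5: Y=0.000 on G[2,4]
V1: row V4−V3=16.9, i_V1 at 4,3
solve → V1=0.000, V2=0.000, V3=-2.089, V4=14.81
aux → i_L1=-0.3569, i_V1=-1.619

0.005831 A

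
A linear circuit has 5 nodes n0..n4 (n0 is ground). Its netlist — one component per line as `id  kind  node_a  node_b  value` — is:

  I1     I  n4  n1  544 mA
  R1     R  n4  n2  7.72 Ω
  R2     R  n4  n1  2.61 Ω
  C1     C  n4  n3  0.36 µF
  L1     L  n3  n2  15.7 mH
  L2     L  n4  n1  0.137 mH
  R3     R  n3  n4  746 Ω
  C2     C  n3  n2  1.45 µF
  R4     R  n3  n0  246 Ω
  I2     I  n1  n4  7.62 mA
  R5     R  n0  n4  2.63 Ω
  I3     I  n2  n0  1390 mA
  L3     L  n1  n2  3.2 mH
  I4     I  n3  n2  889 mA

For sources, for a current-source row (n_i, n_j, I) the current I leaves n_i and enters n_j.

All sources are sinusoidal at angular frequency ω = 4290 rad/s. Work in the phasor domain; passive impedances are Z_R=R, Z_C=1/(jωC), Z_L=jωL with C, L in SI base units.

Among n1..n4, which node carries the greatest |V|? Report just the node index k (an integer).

3

Apply KCL at each of the 4 non-ground nodes and solve the resulting linear system.
Node n1: branches {I1, R2, L2, I2, L3} → V_1 = -3.183+1.118j
Node n2: branches {R1, L1, C2, I3, L3, I4} → V_2 = -11.14+0.1644j
Node n3: branches {C1, L1, R3, C2, R4, I4} → V_3 = -69.06-73.34j
Node n4: branches {I1, R1, R2, C1, L2, R3, I2, R5} → V_4 = -2.917+0.7841j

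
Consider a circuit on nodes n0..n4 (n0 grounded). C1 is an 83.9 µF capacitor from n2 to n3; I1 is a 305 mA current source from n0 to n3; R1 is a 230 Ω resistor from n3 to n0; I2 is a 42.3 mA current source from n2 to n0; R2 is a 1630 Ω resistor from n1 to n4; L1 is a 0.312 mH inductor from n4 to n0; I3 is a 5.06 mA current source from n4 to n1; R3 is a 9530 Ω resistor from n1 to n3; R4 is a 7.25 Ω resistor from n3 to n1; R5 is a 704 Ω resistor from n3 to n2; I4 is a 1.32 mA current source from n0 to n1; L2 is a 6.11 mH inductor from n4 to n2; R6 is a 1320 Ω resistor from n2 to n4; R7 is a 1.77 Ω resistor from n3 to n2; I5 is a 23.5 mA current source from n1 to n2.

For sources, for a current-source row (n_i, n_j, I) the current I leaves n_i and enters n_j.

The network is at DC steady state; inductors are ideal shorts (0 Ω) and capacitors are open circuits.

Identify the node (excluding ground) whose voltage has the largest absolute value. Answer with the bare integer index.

Apply KCL at each of the 4 non-ground nodes and solve the resulting linear system.
Node n1: branches {R2, I3, R3, R4, I4, I5} → V_1 = 0.3783
Node n2: branches {C1, I2, R5, L2, R6, R7, I5} → V_2 = 0.000
Node n3: branches {C1, I1, R1, R3, R4, R5, R7} → V_3 = 0.5040
Node n4: branches {R2, L1, I3, L2, R6} → V_4 = 0.000
Source currents: i(L1)=0.2618, i(L2)=-0.2667

3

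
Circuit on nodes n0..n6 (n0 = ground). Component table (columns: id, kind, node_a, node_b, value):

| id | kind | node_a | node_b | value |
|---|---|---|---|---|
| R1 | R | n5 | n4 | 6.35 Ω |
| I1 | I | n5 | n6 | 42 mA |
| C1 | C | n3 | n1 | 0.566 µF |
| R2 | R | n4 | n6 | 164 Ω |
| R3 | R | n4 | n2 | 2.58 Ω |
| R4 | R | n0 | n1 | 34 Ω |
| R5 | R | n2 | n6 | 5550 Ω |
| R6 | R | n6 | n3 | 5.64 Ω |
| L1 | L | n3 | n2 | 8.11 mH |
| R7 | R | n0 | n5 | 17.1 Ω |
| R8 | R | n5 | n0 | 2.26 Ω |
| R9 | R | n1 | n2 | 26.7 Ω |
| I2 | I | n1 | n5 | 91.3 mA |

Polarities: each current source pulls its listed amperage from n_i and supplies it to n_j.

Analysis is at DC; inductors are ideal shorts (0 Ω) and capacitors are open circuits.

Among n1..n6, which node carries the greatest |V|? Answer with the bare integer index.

1

MNA unknowns: 6 node voltages V₁..V_6 plus 1 source current (L1)
R1: Y=0.1575 on G[5,4]
I1: z[5]−=0.042, z[6]+=0.042
C1: Y=0.000 on G[3,1]
R2: Y=0.006098 on G[4,6]
R3: Y=0.3876 on G[4,2]
R4: Y=0.02941 on G[0,1]
R5: Y=0.0001802 on G[2,6]
R6: Y=0.1773 on G[6,3]
L1: row V3−V2=0, i_L1 at 3,2
R7: Y=0.05848 on G[0,5]
R8: Y=0.4425 on G[5,0]
R9: Y=0.03745 on G[1,2]
I2: z[1]−=0.0913, z[5]+=0.0913
solve → V1=-1.368, V2=-0.003939, V3=-0.003939, V4=0.02267, V5=0.08030, V6=0.2257
aux → i_L1=0.04072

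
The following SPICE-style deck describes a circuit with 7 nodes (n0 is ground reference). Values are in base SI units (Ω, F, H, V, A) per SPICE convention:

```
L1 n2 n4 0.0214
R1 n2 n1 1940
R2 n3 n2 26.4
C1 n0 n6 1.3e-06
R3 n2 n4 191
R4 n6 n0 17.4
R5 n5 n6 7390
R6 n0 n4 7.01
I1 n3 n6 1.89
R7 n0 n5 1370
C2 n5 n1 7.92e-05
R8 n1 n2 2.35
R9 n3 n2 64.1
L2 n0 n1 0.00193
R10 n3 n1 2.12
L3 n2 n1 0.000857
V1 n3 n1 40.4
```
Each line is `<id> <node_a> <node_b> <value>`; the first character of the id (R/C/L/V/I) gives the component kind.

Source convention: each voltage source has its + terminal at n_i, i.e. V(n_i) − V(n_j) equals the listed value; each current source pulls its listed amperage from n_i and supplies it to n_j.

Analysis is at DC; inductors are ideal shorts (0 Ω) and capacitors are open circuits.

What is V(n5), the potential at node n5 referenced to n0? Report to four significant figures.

Apply KCL at each of the 6 non-ground nodes and solve the resulting linear system.
Node n1: branches {R1, C2, R8, L2, R10, L3, V1} → V_1 = 0.000
Node n2: branches {L1, R1, R2, R3, R8, R9, L3} → V_2 = 0.000
Node n3: branches {R2, I1, R9, R10, V1} → V_3 = 40.40
Node n4: branches {L1, R3, R6} → V_4 = 0.000
Node n5: branches {R5, R7, C2} → V_5 = 5.133
Node n6: branches {C1, R4, R5, I1} → V_6 = 32.82
Source currents: i(L1)=0.000, i(L2)=1.890, i(L3)=2.161, i(V1)=-23.11

5.133 V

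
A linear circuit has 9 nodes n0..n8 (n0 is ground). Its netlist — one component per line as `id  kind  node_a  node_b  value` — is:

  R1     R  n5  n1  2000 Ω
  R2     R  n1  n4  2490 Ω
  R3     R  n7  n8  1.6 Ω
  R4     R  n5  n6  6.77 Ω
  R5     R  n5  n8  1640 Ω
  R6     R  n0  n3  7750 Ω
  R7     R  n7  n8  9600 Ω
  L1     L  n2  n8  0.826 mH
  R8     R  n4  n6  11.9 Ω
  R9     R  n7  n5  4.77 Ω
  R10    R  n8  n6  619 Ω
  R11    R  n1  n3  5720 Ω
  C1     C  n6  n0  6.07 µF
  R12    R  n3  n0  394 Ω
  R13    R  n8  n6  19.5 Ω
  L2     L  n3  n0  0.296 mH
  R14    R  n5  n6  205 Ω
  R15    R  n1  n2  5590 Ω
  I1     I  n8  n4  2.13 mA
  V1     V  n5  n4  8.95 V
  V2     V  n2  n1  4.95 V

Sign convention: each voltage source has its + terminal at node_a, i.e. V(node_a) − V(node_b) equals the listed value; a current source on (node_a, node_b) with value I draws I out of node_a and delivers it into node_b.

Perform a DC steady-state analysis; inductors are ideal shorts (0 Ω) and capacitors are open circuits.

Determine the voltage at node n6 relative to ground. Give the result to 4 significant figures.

2.914 V

Apply KCL at each of the 8 non-ground nodes and solve the resulting linear system.
Node n1: branches {R1, R2, R11, R15, V2} → V_1 = 0.000
Node n2: branches {L1, R15, V2} → V_2 = 4.950
Node n3: branches {R6, R11, R12, L2} → V_3 = 0.000
Node n4: branches {R2, R8, I1, V1} → V_4 = -3.313
Node n5: branches {R1, R4, R5, R9, R14, V1} → V_5 = 5.637
Node n6: branches {R4, R8, R10, C1, R13, R14} → V_6 = 2.914
Node n7: branches {R3, R7, R9} → V_7 = 5.123
Node n8: branches {R3, R5, R7, L1, R10, R13, I1} → V_8 = 4.950
Source currents: i(L1)=0.001488, i(L2)=0.000, i(V1)=-0.5267, i(V2)=-0.002374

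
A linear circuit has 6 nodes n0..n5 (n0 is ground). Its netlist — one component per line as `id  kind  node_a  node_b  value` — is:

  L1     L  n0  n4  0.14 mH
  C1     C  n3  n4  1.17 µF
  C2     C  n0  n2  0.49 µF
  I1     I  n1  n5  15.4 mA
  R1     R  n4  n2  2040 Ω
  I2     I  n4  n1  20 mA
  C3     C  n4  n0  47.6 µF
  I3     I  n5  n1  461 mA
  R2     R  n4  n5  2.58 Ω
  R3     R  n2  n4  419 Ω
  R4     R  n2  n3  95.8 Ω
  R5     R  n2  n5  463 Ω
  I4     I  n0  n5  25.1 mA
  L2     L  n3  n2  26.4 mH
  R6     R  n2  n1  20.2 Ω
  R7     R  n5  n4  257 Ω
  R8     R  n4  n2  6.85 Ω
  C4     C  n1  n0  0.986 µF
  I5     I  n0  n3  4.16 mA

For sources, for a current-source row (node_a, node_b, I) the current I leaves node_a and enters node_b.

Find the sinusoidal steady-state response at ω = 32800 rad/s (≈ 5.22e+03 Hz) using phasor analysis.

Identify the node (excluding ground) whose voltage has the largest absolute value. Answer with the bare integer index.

Element admittances at ω=32800 rad/s:
  Y(L1) = 0.000-0.2178j S between n0,n4
  Y(C1) = 0.000+0.03838j S between n3,n4
  Y(C2) = 0.000+0.01607j S between n0,n2
  I1: injects 0.0154 A into n5 (from n1)
  Y(R1) = 0.0004902+0.000j S between n4,n2
  I2: injects 0.02 A into n1 (from n4)
  Y(C3) = 0.000+1.561j S between n4,n0
  I3: injects 0.461 A into n1 (from n5)
  Y(R2) = 0.3876+0.000j S between n4,n5
  Y(R3) = 0.002387+0.000j S between n2,n4
  Y(R4) = 0.01044+0.000j S between n2,n3
  Y(R5) = 0.002160+0.000j S between n2,n5
  I4: injects 0.0251 A into n5 (from n0)
  Y(L2) = 0.000-0.001155j S between n3,n2
  Y(R6) = 0.04950+0.000j S between n2,n1
  Y(R7) = 0.003891+0.000j S between n5,n4
  Y(R8) = 0.1460+0.000j S between n4,n2
  Y(C4) = 0.000+0.03234j S between n1,n0
  I5: injects 0.00416 A into n3 (from n0)
Assemble and solve the 5×5 MNA system:
  V(n1)=6.896-5.908j  V(n2)=1.351-1.403j  V(n3)=-0.4983-0.4453j  V(n4)=-0.1822+0.1372j  V(n5)=-1.242+0.1288j

1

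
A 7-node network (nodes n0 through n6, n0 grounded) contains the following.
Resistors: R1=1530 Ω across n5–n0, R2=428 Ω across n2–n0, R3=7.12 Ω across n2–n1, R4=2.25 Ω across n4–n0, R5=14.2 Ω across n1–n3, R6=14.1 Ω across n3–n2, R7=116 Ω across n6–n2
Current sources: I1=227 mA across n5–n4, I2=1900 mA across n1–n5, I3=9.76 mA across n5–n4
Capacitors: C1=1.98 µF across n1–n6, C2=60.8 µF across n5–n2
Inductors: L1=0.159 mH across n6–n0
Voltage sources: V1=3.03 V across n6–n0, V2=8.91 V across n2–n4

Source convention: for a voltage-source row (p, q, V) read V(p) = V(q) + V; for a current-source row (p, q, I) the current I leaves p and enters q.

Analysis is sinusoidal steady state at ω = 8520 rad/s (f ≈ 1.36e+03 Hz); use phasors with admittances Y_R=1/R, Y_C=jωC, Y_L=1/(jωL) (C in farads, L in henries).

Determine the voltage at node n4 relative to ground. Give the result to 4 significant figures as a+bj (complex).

Element admittances at ω=8520 rad/s:
  Y(R1) = 0.0006536+0.000j S between n5,n0
  Y(R2) = 0.002336+0.000j S between n2,n0
  I1: injects 0.227 A into n4 (from n5)
  Y(R3) = 0.1404+0.000j S between n2,n1
  Y(C1) = 0.000+0.01687j S between n1,n6
  I2: injects 1.9 A into n5 (from n1)
  Y(L1) = 0.000-0.7382j S between n6,n0
  Y(C2) = 0.000+0.5180j S between n5,n2
  Y(R4) = 0.4444+0.000j S between n4,n0
  Y(R5) = 0.07042+0.000j S between n1,n3
  Y(R6) = 0.07092+0.000j S between n3,n2
  I3: injects 0.00976 A into n4 (from n5)
  Y(R7) = 0.008621+0.000j S between n6,n2
  V1: constraint V(n6)−V(n0) = 3.03
  V2: constraint V(n2)−V(n4) = 8.91
Assemble and solve the 8×8 MNA system:
  V(n1)=-1.979+0.6706j  V(n2)=8.765+0.1899j  V(n3)=3.412+0.4294j  V(n4)=-0.1448+0.1899j  V(n5)=8.769-3.010j  V(n6)=3.030+0.000j
  i(V1)=0.03813+2.154j  i(V2)=-0.3011+0.08439j

-0.1448+0.1899j V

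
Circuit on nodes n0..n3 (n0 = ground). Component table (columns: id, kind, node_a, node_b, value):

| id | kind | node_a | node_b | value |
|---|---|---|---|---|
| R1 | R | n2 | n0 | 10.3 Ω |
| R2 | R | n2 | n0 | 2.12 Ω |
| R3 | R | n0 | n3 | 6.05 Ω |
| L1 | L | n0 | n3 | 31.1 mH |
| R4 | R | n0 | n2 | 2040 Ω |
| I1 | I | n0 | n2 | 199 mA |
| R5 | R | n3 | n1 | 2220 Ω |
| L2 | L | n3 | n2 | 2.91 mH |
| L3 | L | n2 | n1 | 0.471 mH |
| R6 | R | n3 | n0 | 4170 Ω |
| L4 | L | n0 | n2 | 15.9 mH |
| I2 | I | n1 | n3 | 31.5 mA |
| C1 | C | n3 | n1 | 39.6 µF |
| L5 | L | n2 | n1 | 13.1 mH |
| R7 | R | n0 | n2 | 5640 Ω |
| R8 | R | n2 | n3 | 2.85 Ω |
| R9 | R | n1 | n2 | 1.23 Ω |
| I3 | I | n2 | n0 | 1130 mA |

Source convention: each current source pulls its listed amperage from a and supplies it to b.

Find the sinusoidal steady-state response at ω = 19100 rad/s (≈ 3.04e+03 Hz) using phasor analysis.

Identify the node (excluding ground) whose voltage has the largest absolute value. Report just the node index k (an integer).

2

Element admittances at ω=19100 rad/s:
  Y(R1) = 0.09709+0.000j S between n2,n0
  Y(R2) = 0.4717+0.000j S between n2,n0
  Y(R3) = 0.1653+0.000j S between n0,n3
  Y(L1) = 0.000-0.001683j S between n0,n3
  Y(R4) = 0.0004902+0.000j S between n0,n2
  I1: injects 0.199 A into n2 (from n0)
  Y(R5) = 0.0004505+0.000j S between n3,n1
  Y(L2) = 0.000-0.01799j S between n3,n2
  Y(L3) = 0.000-0.1112j S between n2,n1
  Y(R6) = 0.0002398+0.000j S between n3,n0
  Y(L4) = 0.000-0.003293j S between n0,n2
  I2: injects 0.0315 A into n3 (from n1)
  Y(C1) = 0.000+0.7564j S between n3,n1
  Y(L5) = 0.000-0.003997j S between n2,n1
  Y(R7) = 0.0001773+0.000j S between n0,n2
  Y(R8) = 0.3509+0.000j S between n2,n3
  Y(R9) = 0.8130+0.000j S between n1,n2
  I3: injects 1.13 A into n0 (from n2)
Assemble and solve the 3×3 MNA system:
  V(n1)=-1.183+0.1016j  V(n2)=-1.312+0.01587j  V(n3)=-1.110-0.09200j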